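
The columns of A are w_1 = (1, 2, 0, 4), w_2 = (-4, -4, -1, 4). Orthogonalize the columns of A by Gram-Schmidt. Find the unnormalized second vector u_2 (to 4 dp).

u_2 = (-4.1905, -4.3810, -1.0000, 3.2381)

q_1 = w_1/‖w_1‖ = (1, 2, 0, 4)/4.5826 = (0.2182, 0.4364, 0.0000, 0.8729).
r_{12} = q_1·w_2 = 0.8729.
u_2 = w_2 − 0.8729·q_1 = (-4.1905, -4.3810, -1.0000, 3.2381).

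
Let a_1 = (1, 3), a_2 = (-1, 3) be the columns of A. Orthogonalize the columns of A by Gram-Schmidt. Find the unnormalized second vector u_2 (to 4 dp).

a_1 = (1, 3); ‖a_1‖ = 3.1623, so e_1 = (0.3162, 0.9487).
e_1·a_2 = 0.3162·(-1) + 0.9487·3 = 2.5298.
u_2 = a_2 − 2.5298·e_1 = (-1.8000, 0.6000).

u_2 = (-1.8000, 0.6000)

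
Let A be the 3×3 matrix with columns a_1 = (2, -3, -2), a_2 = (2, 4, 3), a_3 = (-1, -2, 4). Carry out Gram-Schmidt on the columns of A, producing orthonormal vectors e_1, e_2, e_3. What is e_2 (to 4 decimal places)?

e_2 = (0.8725, 0.3659, 0.3237)

a_1 = (2, -3, -2); ‖a_1‖ = 4.1231, so e_1 = (0.4851, -0.7276, -0.4851).
e_1·a_2 = 0.4851·2 + (-0.7276)·4 + (-0.4851)·3 = -3.3955.
u_2 = a_2 + 3.3955·e_1 = (3.6471, 1.5294, 1.3529).
‖u_2‖ = 4.1798, so e_2 = (0.8725, 0.3659, 0.3237).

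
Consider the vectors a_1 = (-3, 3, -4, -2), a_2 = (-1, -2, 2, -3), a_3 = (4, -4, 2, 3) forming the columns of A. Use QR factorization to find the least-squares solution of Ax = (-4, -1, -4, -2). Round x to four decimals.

a_1 = (-3, 3, -4, -2); ‖a_1‖ = 6.1644, so e_1 = (-0.4867, 0.4867, -0.6489, -0.3244).
e_1·a_2 = (-0.4867)·(-1) + 0.4867·(-2) + (-0.6489)·2 + (-0.3244)·(-3) = -0.8111.
u_2 = a_2 + 0.8111·e_1 = (-1.3947, -1.6053, 1.4737, -3.2632).
‖u_2‖ = 4.1644, so e_2 = (-0.3349, -0.3855, 0.3539, -0.7836).
e_1·a_3 = (-0.4867)·4 + 0.4867·(-4) + (-0.6489)·2 + (-0.3244)·3 = -6.1644; e_2·a_3 = (-0.3349)·4 + (-0.3855)·(-4) + 0.3539·2 + (-0.7836)·3 = -1.4408.
u_3 = a_3 + 6.1644·e_1 + 1.4408·e_2 = (0.5175, -1.5554, -1.4901, -0.1290).
‖u_3‖ = 2.2190, so e_3 = (0.2332, -0.7009, -0.6715, -0.0581).
Qᵀb = (4.7044, 1.8768, 2.5705).
Back-substitute: x_3 = 2.5705/2.2190 = 1.1584.
x_2 = (1.8768 + 1.4408·1.1584)/4.1644 = 0.8515.
x_1 = (4.7044 + 0.8111·0.8515 + 6.1644·1.1584)/6.1644 = 2.0336.

x = (2.0336, 0.8515, 1.1584)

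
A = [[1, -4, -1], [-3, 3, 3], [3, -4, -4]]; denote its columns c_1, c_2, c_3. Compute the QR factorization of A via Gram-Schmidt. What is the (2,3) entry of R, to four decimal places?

q_1 = c_1/‖c_1‖ = (1, -3, 3)/4.3589 = (0.2294, -0.6882, 0.6882).
r_{12} = q_1·c_2 = -5.7354.
u_2 = c_2 + 5.7354·q_1 = (-2.6842, -0.9474, -0.0526).
‖u_2‖ = 2.8470, so q_2 = (-0.9428, -0.3328, -0.0185).
r_{23} = q_2·c_3 = 0.0185.

r_{23} = 0.0185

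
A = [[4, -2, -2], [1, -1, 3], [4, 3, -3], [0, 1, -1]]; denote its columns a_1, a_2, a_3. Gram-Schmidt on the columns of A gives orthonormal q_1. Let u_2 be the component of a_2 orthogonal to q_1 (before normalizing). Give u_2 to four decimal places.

q_1 = a_1/‖a_1‖ = (4, 1, 4, 0)/5.7446 = (0.6963, 0.1741, 0.6963, 0.0000).
r_{12} = q_1·a_2 = 0.5222.
u_2 = a_2 − 0.5222·q_1 = (-2.3636, -1.0909, 2.6364, 1.0000).

u_2 = (-2.3636, -1.0909, 2.6364, 1.0000)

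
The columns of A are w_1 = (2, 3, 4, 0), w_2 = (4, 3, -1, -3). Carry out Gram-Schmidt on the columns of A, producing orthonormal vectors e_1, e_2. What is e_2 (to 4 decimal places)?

e_2 = (0.5746, 0.3064, -0.5171, -0.5554)

w_1 = (2, 3, 4, 0); ‖w_1‖ = 5.3852, so e_1 = (0.3714, 0.5571, 0.7428, 0.0000).
e_1·w_2 = 0.3714·4 + 0.5571·3 + 0.7428·(-1) + 0.0000·(-3) = 2.4140.
u_2 = w_2 − 2.4140·e_1 = (3.1034, 1.6552, -2.7931, -3.0000).
‖u_2‖ = 5.4011, so e_2 = (0.5746, 0.3064, -0.5171, -0.5554).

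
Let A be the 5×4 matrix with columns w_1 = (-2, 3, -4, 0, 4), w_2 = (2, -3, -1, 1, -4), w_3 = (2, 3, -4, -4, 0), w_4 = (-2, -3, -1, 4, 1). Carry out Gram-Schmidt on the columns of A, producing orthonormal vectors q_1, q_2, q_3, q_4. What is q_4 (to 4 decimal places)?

q_4 = (0.0715, -0.7394, -0.0865, -0.4323, 0.5038)

q_1 = w_1/‖w_1‖ = (-2, 3, -4, 0, 4)/6.7082 = (-0.2981, 0.4472, -0.5963, 0.0000, 0.5963).
r_{12} = q_1·w_2 = -3.7268.
u_2 = w_2 + 3.7268·q_1 = (0.8889, -1.3333, -3.2222, 1.0000, -1.7778).
‖u_2‖ = 4.1366, so q_2 = (0.2149, -0.3223, -0.7790, 0.2417, -0.4298).
r_{13} = q_1·w_3 = 3.1305; r_{23} = q_2·w_3 = 1.6116.
u_3 = w_3 − 3.1305·q_1 − 1.6116·q_2 = (2.5870, 2.1195, -0.8779, -4.3896, -1.1740).
‖u_3‖ = 5.7099, so q_3 = (0.4531, 0.3712, -0.1538, -0.7688, -0.2056).
r_{14} = q_1·w_4 = 0.4472; r_{24} = q_2·w_4 = 1.8534; r_{34} = q_3·w_4 = -5.1467.
u_4 = w_4 − 0.4472·q_1 − 1.8534·q_2 + 5.1467·q_3 = (0.0669, -0.6922, -0.0809, -0.4047, 0.4716).
‖u_4‖ = 0.9361, so q_4 = (0.0715, -0.7394, -0.0865, -0.4323, 0.5038).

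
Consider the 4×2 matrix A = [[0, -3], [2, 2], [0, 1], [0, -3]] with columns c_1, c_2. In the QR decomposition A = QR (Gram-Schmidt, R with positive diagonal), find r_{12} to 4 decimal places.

c_1 = (0, 2, 0, 0); ‖c_1‖ = 2.0000, so q_1 = (0.0000, 1.0000, 0.0000, 0.0000).
r_{12} = q_1·c_2 = 2.0000.

r_{12} = 2.0000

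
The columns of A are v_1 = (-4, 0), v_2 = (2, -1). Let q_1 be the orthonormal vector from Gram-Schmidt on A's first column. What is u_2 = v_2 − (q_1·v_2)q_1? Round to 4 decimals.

u_2 = (0.0000, -1.0000)

v_1 = (-4, 0); ‖v_1‖ = 4.0000, so q_1 = (-1.0000, 0.0000).
q_1·v_2 = (-1.0000)·2 + 0.0000·(-1) = -2.0000.
u_2 = v_2 + 2.0000·q_1 = (0.0000, -1.0000).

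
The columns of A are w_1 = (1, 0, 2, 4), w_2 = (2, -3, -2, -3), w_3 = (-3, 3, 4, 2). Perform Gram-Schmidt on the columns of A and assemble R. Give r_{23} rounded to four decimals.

r_{23} = -4.9806

w_1 = (1, 0, 2, 4); ‖w_1‖ = 4.5826, so e_1 = (0.2182, 0.0000, 0.4364, 0.8729).
e_1·w_2 = 0.2182·2 + 0.0000·(-3) + 0.4364·(-2) + 0.8729·(-3) = -3.0551.
u_2 = w_2 + 3.0551·e_1 = (2.6667, -3.0000, -0.6667, -0.3333).
‖u_2‖ = 4.0825, so e_2 = (0.6532, -0.7348, -0.1633, -0.0816).
r_{23} = e_2·w_3 = -4.9806.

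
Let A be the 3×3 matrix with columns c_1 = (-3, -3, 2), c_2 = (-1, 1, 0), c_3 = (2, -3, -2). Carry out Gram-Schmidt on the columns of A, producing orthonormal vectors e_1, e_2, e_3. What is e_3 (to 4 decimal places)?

e_3 = (-0.3015, -0.3015, -0.9045)

c_1 = (-3, -3, 2); ‖c_1‖ = 4.6904, so e_1 = (-0.6396, -0.6396, 0.4264).
e_1·c_2 = (-0.6396)·(-1) + (-0.6396)·1 + 0.4264·0 = 0.0000.
u_2 = c_2 + 0.0000·e_1 = (-1.0000, 1.0000, 0.0000).
‖u_2‖ = 1.4142, so e_2 = (-0.7071, 0.7071, 0.0000).
e_1·c_3 = (-0.6396)·2 + (-0.6396)·(-3) + 0.4264·(-2) = -0.2132; e_2·c_3 = (-0.7071)·2 + 0.7071·(-3) + 0.0000·(-2) = -3.5355.
u_3 = c_3 + 0.2132·e_1 + 3.5355·e_2 = (-0.6364, -0.6364, -1.9091).
‖u_3‖ = 2.1106, so e_3 = (-0.3015, -0.3015, -0.9045).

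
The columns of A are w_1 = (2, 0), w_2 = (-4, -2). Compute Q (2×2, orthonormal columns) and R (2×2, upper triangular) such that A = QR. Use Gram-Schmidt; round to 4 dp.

Q = [[1.0000, 0.0000], [0.0000, -1.0000]], R = [[2.0000, -4.0000], [0.0000, 2.0000]]

w_1 = (2, 0); ‖w_1‖ = 2.0000, so e_1 = (1.0000, 0.0000).
e_1·w_2 = 1.0000·(-4) + 0.0000·(-2) = -4.0000.
u_2 = w_2 + 4.0000·e_1 = (0.0000, -2.0000).
‖u_2‖ = 2.0000, so e_2 = (0.0000, -1.0000).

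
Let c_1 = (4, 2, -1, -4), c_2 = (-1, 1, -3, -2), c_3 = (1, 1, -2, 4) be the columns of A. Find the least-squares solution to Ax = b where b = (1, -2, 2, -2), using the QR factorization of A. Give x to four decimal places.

c_1 = (4, 2, -1, -4); ‖c_1‖ = 6.0828, so e_1 = (0.6576, 0.3288, -0.1644, -0.6576).
e_1·c_2 = 0.6576·(-1) + 0.3288·1 + (-0.1644)·(-3) + (-0.6576)·(-2) = 1.4796.
u_2 = c_2 − 1.4796·e_1 = (-1.9730, 0.5135, -2.7568, -1.0270).
‖u_2‖ = 3.5792, so e_2 = (-0.5512, 0.1435, -0.7702, -0.2869).
e_1·c_3 = 0.6576·1 + 0.3288·1 + (-0.1644)·(-2) + (-0.6576)·4 = -1.3152; e_2·c_3 = (-0.5512)·1 + 0.1435·1 + (-0.7702)·(-2) + (-0.2869)·4 = -0.0151.
u_3 = c_3 + 1.3152·e_1 + 0.0151·e_2 = (1.8565, 1.4346, -2.2278, 3.1308).
‖u_3‖ = 4.5022, so e_3 = (0.4124, 0.3186, -0.4948, 0.6954).
Qᵀb = (0.9864, -1.8047, -2.6054).
Back-substitute: x_3 = -2.6054/4.5022 = -0.5787.
x_2 = (-1.8047 + 0.0151·(-0.5787))/3.5792 = -0.5067.
x_1 = (0.9864 − 1.4796·(-0.5067) + 1.3152·(-0.5787))/6.0828 = 0.1603.

x = (0.1603, -0.5067, -0.5787)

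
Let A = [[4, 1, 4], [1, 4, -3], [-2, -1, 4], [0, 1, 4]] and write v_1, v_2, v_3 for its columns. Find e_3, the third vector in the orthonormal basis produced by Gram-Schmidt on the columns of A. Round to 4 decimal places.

e_3 = (0.3438, -0.0963, 0.6395, 0.6809)

e_1 = v_1/‖v_1‖ = (4, 1, -2, 0)/4.5826 = (0.8729, 0.2182, -0.4364, 0.0000).
r_{12} = e_1·v_2 = 2.1822.
u_2 = v_2 − 2.1822·e_1 = (-0.9048, 3.5238, -0.0476, 1.0000).
‖u_2‖ = 3.7733, so e_2 = (-0.2398, 0.9339, -0.0126, 0.2650).
r_{13} = e_1·v_3 = 1.0911; r_{23} = e_2·v_3 = -2.7511.
u_3 = v_3 − 1.0911·e_1 + 2.7511·e_2 = (2.3880, -0.6689, 4.4415, 4.7291).
‖u_3‖ = 6.9456, so e_3 = (0.3438, -0.0963, 0.6395, 0.6809).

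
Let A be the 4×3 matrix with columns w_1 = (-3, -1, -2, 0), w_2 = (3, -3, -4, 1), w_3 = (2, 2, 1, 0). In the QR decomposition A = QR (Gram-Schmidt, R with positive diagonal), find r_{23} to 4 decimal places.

r_{23} = -0.4364

w_1 = (-3, -1, -2, 0); ‖w_1‖ = 3.7417, so e_1 = (-0.8018, -0.2673, -0.5345, 0.0000).
e_1·w_2 = (-0.8018)·3 + (-0.2673)·(-3) + (-0.5345)·(-4) + 0.0000·1 = 0.5345.
u_2 = w_2 − 0.5345·e_1 = (3.4286, -2.8571, -3.7143, 1.0000).
‖u_2‖ = 5.8919, so e_2 = (0.5819, -0.4849, -0.6304, 0.1697).
r_{23} = e_2·w_3 = -0.4364.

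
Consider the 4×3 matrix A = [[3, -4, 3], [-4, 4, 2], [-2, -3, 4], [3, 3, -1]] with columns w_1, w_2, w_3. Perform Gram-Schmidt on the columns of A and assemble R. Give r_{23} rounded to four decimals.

r_{23} = -3.3220

w_1 = (3, -4, -2, 3); ‖w_1‖ = 6.1644, so q_1 = (0.4867, -0.6489, -0.3244, 0.4867).
q_1·w_2 = 0.4867·(-4) + (-0.6489)·4 + (-0.3244)·(-3) + 0.4867·3 = -2.1089.
u_2 = w_2 + 2.1089·q_1 = (-2.9737, 2.6316, -3.6842, 4.0263).
‖u_2‖ = 6.7493, so q_2 = (-0.4406, 0.3899, -0.5459, 0.5966).
r_{23} = q_2·w_3 = -3.3220.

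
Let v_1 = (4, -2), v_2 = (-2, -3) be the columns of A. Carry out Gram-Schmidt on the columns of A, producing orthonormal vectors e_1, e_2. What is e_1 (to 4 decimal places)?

e_1 = (0.8944, -0.4472)

e_1 = v_1/‖v_1‖ = (4, -2)/4.4721 = (0.8944, -0.4472).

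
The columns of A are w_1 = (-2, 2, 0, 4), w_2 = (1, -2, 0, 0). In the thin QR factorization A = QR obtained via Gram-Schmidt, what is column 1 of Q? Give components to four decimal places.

q_1 = (-0.4082, 0.4082, 0.0000, 0.8165)

w_1 = (-2, 2, 0, 4); ‖w_1‖ = 4.8990, so q_1 = (-0.4082, 0.4082, 0.0000, 0.8165).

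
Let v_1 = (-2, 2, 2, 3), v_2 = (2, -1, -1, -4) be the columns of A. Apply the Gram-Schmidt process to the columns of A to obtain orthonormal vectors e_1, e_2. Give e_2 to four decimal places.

e_1 = v_1/‖v_1‖ = (-2, 2, 2, 3)/4.5826 = (-0.4364, 0.4364, 0.4364, 0.6547).
r_{12} = e_1·v_2 = -4.3644.
u_2 = v_2 + 4.3644·e_1 = (0.0952, 0.9048, 0.9048, -1.1429).
‖u_2‖ = 1.7182, so e_2 = (0.0554, 0.5266, 0.5266, -0.6651).

e_2 = (0.0554, 0.5266, 0.5266, -0.6651)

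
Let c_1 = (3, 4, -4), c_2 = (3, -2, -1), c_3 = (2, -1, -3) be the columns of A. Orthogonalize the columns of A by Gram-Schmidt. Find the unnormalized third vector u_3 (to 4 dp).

u_3 = (-0.8525, -0.6393, -1.2787)

c_1 = (3, 4, -4); ‖c_1‖ = 6.4031, so q_1 = (0.4685, 0.6247, -0.6247).
q_1·c_2 = 0.4685·3 + 0.6247·(-2) + (-0.6247)·(-1) = 0.7809.
u_2 = c_2 − 0.7809·q_1 = (2.6341, -2.4878, -0.5122).
‖u_2‖ = 3.6593, so q_2 = (0.7199, -0.6799, -0.1400).
q_1·c_3 = 0.4685·2 + 0.6247·(-1) + (-0.6247)·(-3) = 2.1864; q_2·c_3 = 0.7199·2 + (-0.6799)·(-1) + (-0.1400)·(-3) = 2.5395.
u_3 = c_3 − 2.1864·q_1 − 2.5395·q_2 = (-0.8525, -0.6393, -1.2787).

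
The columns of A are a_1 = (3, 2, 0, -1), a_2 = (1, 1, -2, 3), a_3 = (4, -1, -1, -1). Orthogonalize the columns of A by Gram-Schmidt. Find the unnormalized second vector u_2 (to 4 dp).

u_2 = (0.5714, 0.7143, -2.0000, 3.1429)

q_1 = a_1/‖a_1‖ = (3, 2, 0, -1)/3.7417 = (0.8018, 0.5345, 0.0000, -0.2673).
r_{12} = q_1·a_2 = 0.5345.
u_2 = a_2 − 0.5345·q_1 = (0.5714, 0.7143, -2.0000, 3.1429).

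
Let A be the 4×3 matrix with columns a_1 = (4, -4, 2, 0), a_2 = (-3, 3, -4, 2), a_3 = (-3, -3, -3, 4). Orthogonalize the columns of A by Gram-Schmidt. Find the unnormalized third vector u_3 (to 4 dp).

u_3 = (-3.1860, -2.8140, 0.7442, 0.9302)

a_1 = (4, -4, 2, 0); ‖a_1‖ = 6.0000, so q_1 = (0.6667, -0.6667, 0.3333, 0.0000).
q_1·a_2 = 0.6667·(-3) + (-0.6667)·3 + 0.3333·(-4) + 0.0000·2 = -5.3333.
u_2 = a_2 + 5.3333·q_1 = (0.5556, -0.5556, -2.2222, 2.0000).
‖u_2‖ = 3.0912, so q_2 = (0.1797, -0.1797, -0.7189, 0.6470).
q_1·a_3 = 0.6667·(-3) + (-0.6667)·(-3) + 0.3333·(-3) + 0.0000·4 = -1.0000; q_2·a_3 = 0.1797·(-3) + (-0.1797)·(-3) + (-0.7189)·(-3) + 0.6470·4 = 4.7446.
u_3 = a_3 + 1.0000·q_1 − 4.7446·q_2 = (-3.1860, -2.8140, 0.7442, 0.9302).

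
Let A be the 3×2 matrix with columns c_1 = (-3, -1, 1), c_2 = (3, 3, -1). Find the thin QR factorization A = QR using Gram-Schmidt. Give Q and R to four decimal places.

Q = [[-0.9045, -0.2860], [-0.3015, 0.9535], [0.3015, 0.0953]], R = [[3.3166, -3.9196], [0.0000, 1.9069]]

c_1 = (-3, -1, 1); ‖c_1‖ = 3.3166, so q_1 = (-0.9045, -0.3015, 0.3015).
q_1·c_2 = (-0.9045)·3 + (-0.3015)·3 + 0.3015·(-1) = -3.9196.
u_2 = c_2 + 3.9196·q_1 = (-0.5455, 1.8182, 0.1818).
‖u_2‖ = 1.9069, so q_2 = (-0.2860, 0.9535, 0.0953).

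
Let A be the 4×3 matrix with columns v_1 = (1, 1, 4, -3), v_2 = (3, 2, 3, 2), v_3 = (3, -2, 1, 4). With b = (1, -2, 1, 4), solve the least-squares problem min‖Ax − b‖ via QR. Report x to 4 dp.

v_1 = (1, 1, 4, -3); ‖v_1‖ = 5.1962, so q_1 = (0.1925, 0.1925, 0.7698, -0.5774).
q_1·v_2 = 0.1925·3 + 0.1925·2 + 0.7698·3 + (-0.5774)·2 = 2.1170.
u_2 = v_2 − 2.1170·q_1 = (2.5926, 1.5926, 1.3704, 3.2222).
‖u_2‖ = 4.6388, so q_2 = (0.5589, 0.3433, 0.2954, 0.6946).
q_1·v_3 = 0.1925·3 + 0.1925·(-2) + 0.7698·1 + (-0.5774)·4 = -1.3472; q_2·v_3 = 0.5589·3 + 0.3433·(-2) + 0.2954·1 + 0.6946·4 = 4.0639.
u_3 = v_3 + 1.3472·q_1 − 4.0639·q_2 = (0.9880, -3.1360, 0.8365, 0.3993).
‖u_3‖ = 3.4161, so q_3 = (0.2892, -0.9180, 0.2449, 0.1169).
Qᵀb = (-1.7321, 2.9462, 2.8377).
Back-substitute: x_3 = 2.8377/3.4161 = 0.8307.
x_2 = (2.9462 − 4.0639·0.8307)/4.6388 = -0.0926.
x_1 = (-1.7321 − 2.1170·(-0.0926) + 1.3472·0.8307)/5.1962 = -0.0802.

x = (-0.0802, -0.0926, 0.8307)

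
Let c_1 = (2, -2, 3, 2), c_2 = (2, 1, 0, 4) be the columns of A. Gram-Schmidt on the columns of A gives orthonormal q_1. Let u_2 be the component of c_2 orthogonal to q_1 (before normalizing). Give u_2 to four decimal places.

q_1 = c_1/‖c_1‖ = (2, -2, 3, 2)/4.5826 = (0.4364, -0.4364, 0.6547, 0.4364).
r_{12} = q_1·c_2 = 2.1822.
u_2 = c_2 − 2.1822·q_1 = (1.0476, 1.9524, -1.4286, 3.0476).

u_2 = (1.0476, 1.9524, -1.4286, 3.0476)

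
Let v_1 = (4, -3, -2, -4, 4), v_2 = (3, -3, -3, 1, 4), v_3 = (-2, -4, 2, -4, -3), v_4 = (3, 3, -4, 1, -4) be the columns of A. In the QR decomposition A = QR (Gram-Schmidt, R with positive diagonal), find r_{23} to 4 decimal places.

v_1 = (4, -3, -2, -4, 4); ‖v_1‖ = 7.8102, so e_1 = (0.5121, -0.3841, -0.2561, -0.5121, 0.5121).
e_1·v_2 = 0.5121·3 + (-0.3841)·(-3) + (-0.2561)·(-3) + (-0.5121)·1 + 0.5121·4 = 4.9934.
u_2 = v_2 − 4.9934·e_1 = (0.4426, -1.0820, -1.7213, 3.5574, 1.4426).
‖u_2‖ = 4.3664, so e_2 = (0.1014, -0.2478, -0.3942, 0.8147, 0.3304).
r_{23} = e_2·v_3 = -4.2500.

r_{23} = -4.2500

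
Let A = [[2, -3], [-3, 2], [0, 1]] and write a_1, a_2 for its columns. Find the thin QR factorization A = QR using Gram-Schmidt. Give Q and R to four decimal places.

Q = [[0.5547, -0.6749], [-0.8321, -0.4499], [0.0000, 0.5849]], R = [[3.6056, -3.3282], [0.0000, 1.7097]]

a_1 = (2, -3, 0); ‖a_1‖ = 3.6056, so e_1 = (0.5547, -0.8321, 0.0000).
e_1·a_2 = 0.5547·(-3) + (-0.8321)·2 + 0.0000·1 = -3.3282.
u_2 = a_2 + 3.3282·e_1 = (-1.1538, -0.7692, 1.0000).
‖u_2‖ = 1.7097, so e_2 = (-0.6749, -0.4499, 0.5849).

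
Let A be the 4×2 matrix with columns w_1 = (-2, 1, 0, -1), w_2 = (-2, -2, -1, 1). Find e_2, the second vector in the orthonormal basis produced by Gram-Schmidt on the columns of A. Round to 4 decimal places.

e_1 = w_1/‖w_1‖ = (-2, 1, 0, -1)/2.4495 = (-0.8165, 0.4082, 0.0000, -0.4082).
r_{12} = e_1·w_2 = 0.4082.
u_2 = w_2 − 0.4082·e_1 = (-1.6667, -2.1667, -1.0000, 1.1667).
‖u_2‖ = 3.1358, so e_2 = (-0.5315, -0.6909, -0.3189, 0.3720).

e_2 = (-0.5315, -0.6909, -0.3189, 0.3720)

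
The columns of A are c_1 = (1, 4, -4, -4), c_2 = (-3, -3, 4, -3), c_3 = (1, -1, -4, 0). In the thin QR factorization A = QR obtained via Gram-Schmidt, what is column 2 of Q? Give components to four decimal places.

c_1 = (1, 4, -4, -4); ‖c_1‖ = 7.0000, so e_1 = (0.1429, 0.5714, -0.5714, -0.5714).
e_1·c_2 = 0.1429·(-3) + 0.5714·(-3) + (-0.5714)·4 + (-0.5714)·(-3) = -2.7143.
u_2 = c_2 + 2.7143·e_1 = (-2.6122, -1.4490, 2.4490, -4.5510).
‖u_2‖ = 5.9693, so e_2 = (-0.4376, -0.2427, 0.4103, -0.7624).

e_2 = (-0.4376, -0.2427, 0.4103, -0.7624)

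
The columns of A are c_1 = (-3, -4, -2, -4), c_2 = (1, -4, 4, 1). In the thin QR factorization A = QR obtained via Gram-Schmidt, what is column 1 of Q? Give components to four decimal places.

e_1 = (-0.4472, -0.5963, -0.2981, -0.5963)

c_1 = (-3, -4, -2, -4); ‖c_1‖ = 6.7082, so e_1 = (-0.4472, -0.5963, -0.2981, -0.5963).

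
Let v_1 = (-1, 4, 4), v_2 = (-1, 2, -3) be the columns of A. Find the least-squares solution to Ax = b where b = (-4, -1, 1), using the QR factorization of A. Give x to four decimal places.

x = (0.1170, -0.0464)

v_1 = (-1, 4, 4); ‖v_1‖ = 5.7446, so q_1 = (-0.1741, 0.6963, 0.6963).
q_1·v_2 = (-0.1741)·(-1) + 0.6963·2 + 0.6963·(-3) = -0.5222.
u_2 = v_2 + 0.5222·q_1 = (-1.0909, 2.3636, -2.6364).
‖u_2‖ = 3.7050, so q_2 = (-0.2944, 0.6380, -0.7116).
Qᵀb = (0.6963, -0.1718).
Back-substitute: x_2 = -0.1718/3.7050 = -0.0464.
x_1 = (0.6963 + 0.5222·(-0.0464))/5.7446 = 0.1170.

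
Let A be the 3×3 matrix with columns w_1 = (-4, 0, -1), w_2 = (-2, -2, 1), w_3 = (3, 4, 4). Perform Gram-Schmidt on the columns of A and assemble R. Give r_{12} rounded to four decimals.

r_{12} = 1.6977

w_1 = (-4, 0, -1); ‖w_1‖ = 4.1231, so e_1 = (-0.9701, 0.0000, -0.2425).
r_{12} = e_1·w_2 = 1.6977.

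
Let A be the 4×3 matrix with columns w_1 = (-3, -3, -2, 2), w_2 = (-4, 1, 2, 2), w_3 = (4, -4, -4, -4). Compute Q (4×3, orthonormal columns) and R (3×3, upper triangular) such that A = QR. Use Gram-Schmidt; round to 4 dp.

Q = [[-0.5883, -0.6331, -0.3987], [-0.5883, 0.4357, -0.2958], [-0.3922, 0.5755, 0.1961], [0.3922, 0.2795, -0.8456]], R = [[5.0990, 1.7650, 0.0000], [0.0000, 4.6781, -7.6954], [0.0000, 0.0000, 2.1864]]

w_1 = (-3, -3, -2, 2); ‖w_1‖ = 5.0990, so e_1 = (-0.5883, -0.5883, -0.3922, 0.3922).
e_1·w_2 = (-0.5883)·(-4) + (-0.5883)·1 + (-0.3922)·2 + 0.3922·2 = 1.7650.
u_2 = w_2 − 1.7650·e_1 = (-2.9615, 2.0385, 2.6923, 1.3077).
‖u_2‖ = 4.6781, so e_2 = (-0.6331, 0.4357, 0.5755, 0.2795).
e_1·w_3 = (-0.5883)·4 + (-0.5883)·(-4) + (-0.3922)·(-4) + 0.3922·(-4) = 0.0000; e_2·w_3 = (-0.6331)·4 + 0.4357·(-4) + 0.5755·(-4) + 0.2795·(-4) = -7.6954.
u_3 = w_3 + 0.0000·e_1 + 7.6954·e_2 = (-0.8717, -0.6467, 0.4288, -1.8489).
‖u_3‖ = 2.1864, so e_3 = (-0.3987, -0.2958, 0.1961, -0.8456).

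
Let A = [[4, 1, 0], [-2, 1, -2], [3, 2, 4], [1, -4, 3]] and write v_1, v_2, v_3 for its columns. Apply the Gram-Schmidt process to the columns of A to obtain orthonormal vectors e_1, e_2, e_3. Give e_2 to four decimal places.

e_2 = (0.1007, 0.2734, 0.3453, -0.8921)

v_1 = (4, -2, 3, 1); ‖v_1‖ = 5.4772, so e_1 = (0.7303, -0.3651, 0.5477, 0.1826).
e_1·v_2 = 0.7303·1 + (-0.3651)·1 + 0.5477·2 + 0.1826·(-4) = 0.7303.
u_2 = v_2 − 0.7303·e_1 = (0.4667, 1.2667, 1.6000, -4.1333).
‖u_2‖ = 4.6332, so e_2 = (0.1007, 0.2734, 0.3453, -0.8921).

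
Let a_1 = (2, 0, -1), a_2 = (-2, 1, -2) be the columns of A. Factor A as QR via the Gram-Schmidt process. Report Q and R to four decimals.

a_1 = (2, 0, -1); ‖a_1‖ = 2.2361, so e_1 = (0.8944, 0.0000, -0.4472).
e_1·a_2 = 0.8944·(-2) + 0.0000·1 + (-0.4472)·(-2) = -0.8944.
u_2 = a_2 + 0.8944·e_1 = (-1.2000, 1.0000, -2.4000).
‖u_2‖ = 2.8636, so e_2 = (-0.4191, 0.3492, -0.8381).

Q = [[0.8944, -0.4191], [0.0000, 0.3492], [-0.4472, -0.8381]], R = [[2.2361, -0.8944], [0.0000, 2.8636]]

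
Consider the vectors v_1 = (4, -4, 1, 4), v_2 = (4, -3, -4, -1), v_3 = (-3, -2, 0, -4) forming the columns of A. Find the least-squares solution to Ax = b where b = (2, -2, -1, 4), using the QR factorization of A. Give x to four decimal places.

x = (0.4795, 0.0915, -0.2837)

v_1 = (4, -4, 1, 4); ‖v_1‖ = 7.0000, so e_1 = (0.5714, -0.5714, 0.1429, 0.5714).
e_1·v_2 = 0.5714·4 + (-0.5714)·(-3) + 0.1429·(-4) + 0.5714·(-1) = 2.8571.
u_2 = v_2 − 2.8571·e_1 = (2.3673, -1.3673, -4.4082, -2.6327).
‖u_2‖ = 5.8169, so e_2 = (0.4070, -0.2351, -0.7578, -0.4526).
e_1·v_3 = 0.5714·(-3) + (-0.5714)·(-2) + 0.1429·0 + 0.5714·(-4) = -2.8571; e_2·v_3 = 0.4070·(-3) + (-0.2351)·(-2) + (-0.7578)·0 + (-0.4526)·(-4) = 1.0595.
u_3 = v_3 + 2.8571·e_1 − 1.0595·e_2 = (-1.7986, -3.3836, 1.2111, -1.8878).
‖u_3‖ = 4.4401, so e_3 = (-0.4051, -0.7621, 0.2728, -0.4252).
Qᵀb = (4.4286, 0.2316, -1.2595).
Back-substitute: x_3 = -1.2595/4.4401 = -0.2837.
x_2 = (0.2316 − 1.0595·(-0.2837))/5.8169 = 0.0915.
x_1 = (4.4286 − 2.8571·0.0915 + 2.8571·(-0.2837))/7.0000 = 0.4795.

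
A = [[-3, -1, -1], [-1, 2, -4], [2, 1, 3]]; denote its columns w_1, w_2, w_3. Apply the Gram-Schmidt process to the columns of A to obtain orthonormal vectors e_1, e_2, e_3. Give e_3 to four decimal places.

w_1 = (-3, -1, 2); ‖w_1‖ = 3.7417, so e_1 = (-0.8018, -0.2673, 0.5345).
e_1·w_2 = (-0.8018)·(-1) + (-0.2673)·2 + 0.5345·1 = 0.8018.
u_2 = w_2 − 0.8018·e_1 = (-0.3571, 2.2143, 0.5714).
‖u_2‖ = 2.3146, so e_2 = (-0.1543, 0.9567, 0.2469).
e_1·w_3 = (-0.8018)·(-1) + (-0.2673)·(-4) + 0.5345·3 = 3.4744; e_2·w_3 = (-0.1543)·(-1) + 0.9567·(-4) + 0.2469·3 = -2.9318.
u_3 = w_3 − 3.4744·e_1 + 2.9318·e_2 = (1.3333, -0.2667, 1.8667).
‖u_3‖ = 2.3094, so e_3 = (0.5774, -0.1155, 0.8083).

e_3 = (0.5774, -0.1155, 0.8083)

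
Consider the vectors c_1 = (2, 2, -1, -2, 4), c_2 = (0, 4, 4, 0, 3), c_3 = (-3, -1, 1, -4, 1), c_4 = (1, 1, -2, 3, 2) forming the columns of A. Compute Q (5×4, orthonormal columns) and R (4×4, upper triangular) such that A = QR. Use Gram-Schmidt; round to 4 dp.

Q = [[0.3714, -0.1945, -0.6013, -0.6077], [0.3714, 0.5107, -0.2526, -0.0543], [-0.1857, 0.8025, 0.1737, -0.3258], [-0.3714, 0.1945, -0.7303, 0.5146], [0.7428, 0.1398, 0.1052, 0.5068]], R = [[5.3852, 2.9711, 0.5571, 1.4856], [0.0000, 5.6721, 0.2371, -0.4256], [0.0000, 0.0000, 5.2568, -3.1819], [0.0000, 0.0000, 0.0000, 2.5470]]

q_1 = c_1/‖c_1‖ = (2, 2, -1, -2, 4)/5.3852 = (0.3714, 0.3714, -0.1857, -0.3714, 0.7428).
r_{12} = q_1·c_2 = 2.9711.
u_2 = c_2 − 2.9711·q_1 = (-1.1034, 2.8966, 4.5517, 1.1034, 0.7931).
‖u_2‖ = 5.6721, so q_2 = (-0.1945, 0.5107, 0.8025, 0.1945, 0.1398).
r_{13} = q_1·c_3 = 0.5571; r_{23} = q_2·c_3 = 0.2371.
u_3 = c_3 − 0.5571·q_1 − 0.2371·q_2 = (-3.1608, -1.3280, 0.9132, -3.8392, 0.5531).
‖u_3‖ = 5.2568, so q_3 = (-0.6013, -0.2526, 0.1737, -0.7303, 0.1052).
r_{14} = q_1·c_4 = 1.4856; r_{24} = q_2·c_4 = -0.4256; r_{34} = q_3·c_4 = -3.1819.
u_4 = c_4 − 1.4856·q_1 + 0.4256·q_2 + 3.1819·q_3 = (-1.5477, -0.1382, -0.8299, 1.3106, 1.2908).
‖u_4‖ = 2.5470, so q_4 = (-0.6077, -0.0543, -0.3258, 0.5146, 0.5068).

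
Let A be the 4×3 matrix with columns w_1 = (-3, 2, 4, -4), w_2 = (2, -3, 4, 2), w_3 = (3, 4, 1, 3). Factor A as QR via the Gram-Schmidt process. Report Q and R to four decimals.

Q = [[-0.4472, 0.3034, 0.3889], [0.2981, -0.4940, 0.8155], [0.5963, 0.7623, 0.2394], [-0.5963, 0.2878, 0.3555]], R = [[6.7082, -0.5963, -1.3416], [0.0000, 5.7135, 0.5601], [0.0000, 0.0000, 5.7347]]

w_1 = (-3, 2, 4, -4); ‖w_1‖ = 6.7082, so q_1 = (-0.4472, 0.2981, 0.5963, -0.5963).
q_1·w_2 = (-0.4472)·2 + 0.2981·(-3) + 0.5963·4 + (-0.5963)·2 = -0.5963.
u_2 = w_2 + 0.5963·q_1 = (1.7333, -2.8222, 4.3556, 1.6444).
‖u_2‖ = 5.7135, so q_2 = (0.3034, -0.4940, 0.7623, 0.2878).
q_1·w_3 = (-0.4472)·3 + 0.2981·4 + 0.5963·1 + (-0.5963)·3 = -1.3416; q_2·w_3 = 0.3034·3 + (-0.4940)·4 + 0.7623·1 + 0.2878·3 = 0.5601.
u_3 = w_3 + 1.3416·q_1 − 0.5601·q_2 = (2.2301, 4.6767, 1.3730, 2.0388).
‖u_3‖ = 5.7347, so q_3 = (0.3889, 0.8155, 0.2394, 0.3555).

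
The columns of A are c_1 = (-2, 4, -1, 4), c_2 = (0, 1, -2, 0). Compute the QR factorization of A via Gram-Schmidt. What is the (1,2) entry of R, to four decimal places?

r_{12} = 0.9864

c_1 = (-2, 4, -1, 4); ‖c_1‖ = 6.0828, so e_1 = (-0.3288, 0.6576, -0.1644, 0.6576).
r_{12} = e_1·c_2 = 0.9864.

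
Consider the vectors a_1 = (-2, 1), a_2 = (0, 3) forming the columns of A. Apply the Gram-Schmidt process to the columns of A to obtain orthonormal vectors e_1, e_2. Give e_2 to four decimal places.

e_1 = a_1/‖a_1‖ = (-2, 1)/2.2361 = (-0.8944, 0.4472).
r_{12} = e_1·a_2 = 1.3416.
u_2 = a_2 − 1.3416·e_1 = (1.2000, 2.4000).
‖u_2‖ = 2.6833, so e_2 = (0.4472, 0.8944).

e_2 = (0.4472, 0.8944)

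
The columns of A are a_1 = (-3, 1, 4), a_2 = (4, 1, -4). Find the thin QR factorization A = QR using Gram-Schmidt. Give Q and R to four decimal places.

Q = [[-0.5883, 0.3971], [0.1961, 0.9152], [0.7845, 0.0691]], R = [[5.0990, -5.2951], [0.0000, 2.2275]]

a_1 = (-3, 1, 4); ‖a_1‖ = 5.0990, so e_1 = (-0.5883, 0.1961, 0.7845).
e_1·a_2 = (-0.5883)·4 + 0.1961·1 + 0.7845·(-4) = -5.2951.
u_2 = a_2 + 5.2951·e_1 = (0.8846, 2.0385, 0.1538).
‖u_2‖ = 2.2275, so e_2 = (0.3971, 0.9152, 0.0691).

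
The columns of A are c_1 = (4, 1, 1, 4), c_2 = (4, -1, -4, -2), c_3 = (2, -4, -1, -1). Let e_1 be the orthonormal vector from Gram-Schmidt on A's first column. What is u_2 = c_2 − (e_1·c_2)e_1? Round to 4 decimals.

u_2 = (3.6471, -1.0882, -4.0882, -2.3529)

c_1 = (4, 1, 1, 4); ‖c_1‖ = 5.8310, so e_1 = (0.6860, 0.1715, 0.1715, 0.6860).
e_1·c_2 = 0.6860·4 + 0.1715·(-1) + 0.1715·(-4) + 0.6860·(-2) = 0.5145.
u_2 = c_2 − 0.5145·e_1 = (3.6471, -1.0882, -4.0882, -2.3529).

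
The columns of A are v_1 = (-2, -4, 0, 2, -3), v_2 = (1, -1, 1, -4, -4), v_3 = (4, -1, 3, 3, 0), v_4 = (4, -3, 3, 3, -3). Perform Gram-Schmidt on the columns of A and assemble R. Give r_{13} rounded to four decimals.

v_1 = (-2, -4, 0, 2, -3); ‖v_1‖ = 5.7446, so q_1 = (-0.3482, -0.6963, 0.0000, 0.3482, -0.5222).
r_{13} = q_1·v_3 = 0.3482.

r_{13} = 0.3482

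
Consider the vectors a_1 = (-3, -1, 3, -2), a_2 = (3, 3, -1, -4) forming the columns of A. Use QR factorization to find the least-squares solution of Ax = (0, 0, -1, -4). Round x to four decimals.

x = (0.3889, 0.5635)

q_1 = a_1/‖a_1‖ = (-3, -1, 3, -2)/4.7958 = (-0.6255, -0.2085, 0.6255, -0.4170).
r_{12} = q_1·a_2 = -1.4596.
u_2 = a_2 + 1.4596·q_1 = (2.0870, 2.6957, -0.0870, -4.6087).
‖u_2‖ = 5.7332, so q_2 = (0.3640, 0.4702, -0.0152, -0.8039).
Qᵀb = (1.0426, 3.2306).
Back-substitute: x_2 = 3.2306/5.7332 = 0.5635.
x_1 = (1.0426 + 1.4596·0.5635)/4.7958 = 0.3889.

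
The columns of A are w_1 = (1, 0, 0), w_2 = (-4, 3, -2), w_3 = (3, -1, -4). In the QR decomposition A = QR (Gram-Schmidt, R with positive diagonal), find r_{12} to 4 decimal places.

r_{12} = -4.0000

w_1 = (1, 0, 0); ‖w_1‖ = 1.0000, so e_1 = (1.0000, 0.0000, 0.0000).
r_{12} = e_1·w_2 = -4.0000.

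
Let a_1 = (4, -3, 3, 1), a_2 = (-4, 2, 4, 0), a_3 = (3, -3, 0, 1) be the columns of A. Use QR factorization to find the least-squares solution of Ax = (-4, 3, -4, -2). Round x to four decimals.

x = (-1.0033, -0.2592, -0.2943)

e_1 = a_1/‖a_1‖ = (4, -3, 3, 1)/5.9161 = (0.6761, -0.5071, 0.5071, 0.1690).
r_{12} = e_1·a_2 = -1.6903.
u_2 = a_2 + 1.6903·e_1 = (-2.8571, 1.1429, 4.8571, 0.2857).
‖u_2‖ = 5.7570, so e_2 = (-0.4963, 0.1985, 0.8437, 0.0496).
r_{13} = e_1·a_3 = 3.7187; r_{23} = e_2·a_3 = -2.0348.
u_3 = a_3 − 3.7187·e_1 + 2.0348·e_2 = (-0.5241, -0.7103, -0.1690, 0.4724).
‖u_3‖ = 1.0154, so e_3 = (-0.5162, -0.6996, -0.1664, 0.4652).
Qᵀb = (-6.5922, -0.8933, -0.2988).
Back-substitute: x_3 = -0.2988/1.0154 = -0.2943.
x_2 = (-0.8933 + 2.0348·(-0.2943))/5.7570 = -0.2592.
x_1 = (-6.5922 + 1.6903·(-0.2592) − 3.7187·(-0.2943))/5.9161 = -1.0033.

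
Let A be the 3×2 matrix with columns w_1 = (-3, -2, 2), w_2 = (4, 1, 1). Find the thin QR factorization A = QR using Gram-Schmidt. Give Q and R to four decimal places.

e_1 = w_1/‖w_1‖ = (-3, -2, 2)/4.1231 = (-0.7276, -0.4851, 0.4851).
r_{12} = e_1·w_2 = -2.9104.
u_2 = w_2 + 2.9104·e_1 = (1.8824, -0.4118, 2.4118).
‖u_2‖ = 3.0870, so e_2 = (0.6098, -0.1334, 0.7813).

Q = [[-0.7276, 0.6098], [-0.4851, -0.1334], [0.4851, 0.7813]], R = [[4.1231, -2.9104], [0.0000, 3.0870]]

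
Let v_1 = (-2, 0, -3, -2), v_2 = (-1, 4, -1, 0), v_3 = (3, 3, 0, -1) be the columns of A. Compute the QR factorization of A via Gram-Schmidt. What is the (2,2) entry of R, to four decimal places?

r_{22} = 4.0656

v_1 = (-2, 0, -3, -2); ‖v_1‖ = 4.1231, so e_1 = (-0.4851, 0.0000, -0.7276, -0.4851).
e_1·v_2 = (-0.4851)·(-1) + 0.0000·4 + (-0.7276)·(-1) + (-0.4851)·0 = 1.2127.
u_2 = v_2 − 1.2127·e_1 = (-0.4118, 4.0000, -0.1176, 0.5882).
r_{22} = ‖u_2‖ = 4.0656.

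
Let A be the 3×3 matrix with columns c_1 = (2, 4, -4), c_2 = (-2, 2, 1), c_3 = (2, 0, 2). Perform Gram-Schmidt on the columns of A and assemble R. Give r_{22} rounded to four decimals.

c_1 = (2, 4, -4); ‖c_1‖ = 6.0000, so q_1 = (0.3333, 0.6667, -0.6667).
q_1·c_2 = 0.3333·(-2) + 0.6667·2 + (-0.6667)·1 = 0.0000.
u_2 = c_2 + 0.0000·q_1 = (-2.0000, 2.0000, 1.0000).
r_{22} = ‖u_2‖ = 3.0000.

r_{22} = 3.0000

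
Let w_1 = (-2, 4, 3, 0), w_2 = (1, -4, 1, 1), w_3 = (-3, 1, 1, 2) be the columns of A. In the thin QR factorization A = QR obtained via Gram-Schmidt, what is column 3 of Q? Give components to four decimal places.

w_1 = (-2, 4, 3, 0); ‖w_1‖ = 5.3852, so e_1 = (-0.3714, 0.7428, 0.5571, 0.0000).
e_1·w_2 = (-0.3714)·1 + 0.7428·(-4) + 0.5571·1 + 0.0000·1 = -2.7854.
u_2 = w_2 + 2.7854·e_1 = (-0.0345, -1.9310, 2.5517, 1.0000).
‖u_2‖ = 3.3528, so e_2 = (-0.0103, -0.5759, 0.7611, 0.2983).
e_1·w_3 = (-0.3714)·(-3) + 0.7428·1 + 0.5571·1 + 0.0000·2 = 2.4140; e_2·w_3 = (-0.0103)·(-3) + (-0.5759)·1 + 0.7611·1 + 0.2983·2 = 0.8125.
u_3 = w_3 − 2.4140·e_1 − 0.8125·e_2 = (-2.0951, -0.3252, -0.9632, 1.7577).
‖u_3‖ = 2.9176, so e_3 = (-0.7181, -0.1114, -0.3301, 0.6024).

e_3 = (-0.7181, -0.1114, -0.3301, 0.6024)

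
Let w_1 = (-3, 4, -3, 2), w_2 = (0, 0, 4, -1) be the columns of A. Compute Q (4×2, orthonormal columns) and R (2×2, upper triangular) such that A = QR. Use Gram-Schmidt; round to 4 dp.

e_1 = w_1/‖w_1‖ = (-3, 4, -3, 2)/6.1644 = (-0.4867, 0.6489, -0.4867, 0.3244).
r_{12} = e_1·w_2 = -2.2711.
u_2 = w_2 + 2.2711·e_1 = (-1.1053, 1.4737, 2.8947, -0.2632).
‖u_2‖ = 3.4412, so e_2 = (-0.3212, 0.4282, 0.8412, -0.0765).

Q = [[-0.4867, -0.3212], [0.6489, 0.4282], [-0.4867, 0.8412], [0.3244, -0.0765]], R = [[6.1644, -2.2711], [0.0000, 3.4412]]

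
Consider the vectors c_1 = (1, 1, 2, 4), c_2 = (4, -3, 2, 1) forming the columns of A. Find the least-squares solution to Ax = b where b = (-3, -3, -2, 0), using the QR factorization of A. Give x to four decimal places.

x = (-0.4093, -0.1105)

c_1 = (1, 1, 2, 4); ‖c_1‖ = 4.6904, so q_1 = (0.2132, 0.2132, 0.4264, 0.8528).
q_1·c_2 = 0.2132·4 + 0.2132·(-3) + 0.4264·2 + 0.8528·1 = 1.9188.
u_2 = c_2 − 1.9188·q_1 = (3.5909, -3.4091, 1.1818, -0.6364).
‖u_2‖ = 5.1301, so q_2 = (0.7000, -0.6645, 0.2304, -0.1240).
Qᵀb = (-2.1320, -0.5671).
Back-substitute: x_2 = -0.5671/5.1301 = -0.1105.
x_1 = (-2.1320 − 1.9188·(-0.1105))/4.6904 = -0.4093.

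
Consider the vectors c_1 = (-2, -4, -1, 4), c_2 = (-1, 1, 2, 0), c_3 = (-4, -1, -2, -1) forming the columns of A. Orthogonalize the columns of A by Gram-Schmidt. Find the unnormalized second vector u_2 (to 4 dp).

q_1 = c_1/‖c_1‖ = (-2, -4, -1, 4)/6.0828 = (-0.3288, -0.6576, -0.1644, 0.6576).
r_{12} = q_1·c_2 = -0.6576.
u_2 = c_2 + 0.6576·q_1 = (-1.2162, 0.5676, 1.8919, 0.4324).

u_2 = (-1.2162, 0.5676, 1.8919, 0.4324)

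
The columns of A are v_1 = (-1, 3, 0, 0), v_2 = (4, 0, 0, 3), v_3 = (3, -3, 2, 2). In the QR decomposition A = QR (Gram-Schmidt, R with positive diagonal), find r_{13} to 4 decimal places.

r_{13} = -3.7947

v_1 = (-1, 3, 0, 0); ‖v_1‖ = 3.1623, so q_1 = (-0.3162, 0.9487, 0.0000, 0.0000).
r_{13} = q_1·v_3 = -3.7947.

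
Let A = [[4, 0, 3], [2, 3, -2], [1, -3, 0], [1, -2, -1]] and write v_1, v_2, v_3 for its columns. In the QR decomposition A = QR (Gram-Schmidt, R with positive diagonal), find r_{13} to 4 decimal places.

r_{13} = 1.4924

v_1 = (4, 2, 1, 1); ‖v_1‖ = 4.6904, so q_1 = (0.8528, 0.4264, 0.2132, 0.2132).
r_{13} = q_1·v_3 = 1.4924.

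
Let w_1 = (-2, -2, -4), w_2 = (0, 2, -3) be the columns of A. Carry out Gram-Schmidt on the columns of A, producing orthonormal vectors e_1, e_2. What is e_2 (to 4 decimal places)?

e_1 = w_1/‖w_1‖ = (-2, -2, -4)/4.8990 = (-0.4082, -0.4082, -0.8165).
r_{12} = e_1·w_2 = 1.6330.
u_2 = w_2 − 1.6330·e_1 = (0.6667, 2.6667, -1.6667).
‖u_2‖ = 3.2146, so e_2 = (0.2074, 0.8296, -0.5185).

e_2 = (0.2074, 0.8296, -0.5185)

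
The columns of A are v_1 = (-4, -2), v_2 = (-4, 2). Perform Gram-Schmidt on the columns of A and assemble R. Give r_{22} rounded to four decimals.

r_{22} = 3.5777

v_1 = (-4, -2); ‖v_1‖ = 4.4721, so e_1 = (-0.8944, -0.4472).
e_1·v_2 = (-0.8944)·(-4) + (-0.4472)·2 = 2.6833.
u_2 = v_2 − 2.6833·e_1 = (-1.6000, 3.2000).
r_{22} = ‖u_2‖ = 3.5777.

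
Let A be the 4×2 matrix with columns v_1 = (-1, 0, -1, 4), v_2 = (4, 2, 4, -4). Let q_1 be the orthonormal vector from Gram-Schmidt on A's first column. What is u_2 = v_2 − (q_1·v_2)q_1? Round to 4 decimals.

u_2 = (2.6667, 2.0000, 2.6667, 1.3333)

v_1 = (-1, 0, -1, 4); ‖v_1‖ = 4.2426, so q_1 = (-0.2357, 0.0000, -0.2357, 0.9428).
q_1·v_2 = (-0.2357)·4 + 0.0000·2 + (-0.2357)·4 + 0.9428·(-4) = -5.6569.
u_2 = v_2 + 5.6569·q_1 = (2.6667, 2.0000, 2.6667, 1.3333).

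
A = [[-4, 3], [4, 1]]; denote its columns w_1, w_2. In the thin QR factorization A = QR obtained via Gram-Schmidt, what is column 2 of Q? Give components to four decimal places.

q_2 = (0.7071, 0.7071)

w_1 = (-4, 4); ‖w_1‖ = 5.6569, so q_1 = (-0.7071, 0.7071).
q_1·w_2 = (-0.7071)·3 + 0.7071·1 = -1.4142.
u_2 = w_2 + 1.4142·q_1 = (2.0000, 2.0000).
‖u_2‖ = 2.8284, so q_2 = (0.7071, 0.7071).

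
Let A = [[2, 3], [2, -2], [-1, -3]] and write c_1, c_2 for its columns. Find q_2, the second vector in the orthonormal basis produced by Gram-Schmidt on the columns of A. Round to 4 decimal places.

q_2 = (0.4308, -0.7096, -0.5575)

q_1 = c_1/‖c_1‖ = (2, 2, -1)/3.0000 = (0.6667, 0.6667, -0.3333).
r_{12} = q_1·c_2 = 1.6667.
u_2 = c_2 − 1.6667·q_1 = (1.8889, -3.1111, -2.4444).
‖u_2‖ = 4.3843, so q_2 = (0.4308, -0.7096, -0.5575).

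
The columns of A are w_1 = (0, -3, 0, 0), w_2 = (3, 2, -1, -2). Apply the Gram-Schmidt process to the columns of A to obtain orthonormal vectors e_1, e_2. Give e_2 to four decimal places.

e_2 = (0.8018, 0.0000, -0.2673, -0.5345)

e_1 = w_1/‖w_1‖ = (0, -3, 0, 0)/3.0000 = (0.0000, -1.0000, 0.0000, 0.0000).
r_{12} = e_1·w_2 = -2.0000.
u_2 = w_2 + 2.0000·e_1 = (3.0000, 0.0000, -1.0000, -2.0000).
‖u_2‖ = 3.7417, so e_2 = (0.8018, 0.0000, -0.2673, -0.5345).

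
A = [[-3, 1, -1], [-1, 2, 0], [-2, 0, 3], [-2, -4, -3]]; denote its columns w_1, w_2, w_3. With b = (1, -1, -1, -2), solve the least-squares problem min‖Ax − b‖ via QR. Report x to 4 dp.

w_1 = (-3, -1, -2, -2); ‖w_1‖ = 4.2426, so q_1 = (-0.7071, -0.2357, -0.4714, -0.4714).
q_1·w_2 = (-0.7071)·1 + (-0.2357)·2 + (-0.4714)·0 + (-0.4714)·(-4) = 0.7071.
u_2 = w_2 − 0.7071·q_1 = (1.5000, 2.1667, 0.3333, -3.6667).
‖u_2‖ = 4.5277, so q_2 = (0.3313, 0.4785, 0.0736, -0.8098).
q_1·w_3 = (-0.7071)·(-1) + (-0.2357)·0 + (-0.4714)·3 + (-0.4714)·(-3) = 0.7071; q_2·w_3 = 0.3313·(-1) + 0.4785·0 + 0.0736·3 + (-0.8098)·(-3) = 2.3191.
u_3 = w_3 − 0.7071·q_1 − 2.3191·q_2 = (-1.2683, -0.9431, 3.1626, -0.7886).
‖u_3‖ = 3.6224, so q_3 = (-0.3501, -0.2603, 0.8731, -0.2177).
Qᵀb = (0.9428, 1.3988, -0.5274).
Back-substitute: x_3 = -0.5274/3.6224 = -0.1456.
x_2 = (1.3988 − 2.3191·(-0.1456))/4.5277 = 0.3835.
x_1 = (0.9428 − 0.7071·0.3835 − 0.7071·(-0.1456))/4.2426 = 0.1826.

x = (0.1826, 0.3835, -0.1456)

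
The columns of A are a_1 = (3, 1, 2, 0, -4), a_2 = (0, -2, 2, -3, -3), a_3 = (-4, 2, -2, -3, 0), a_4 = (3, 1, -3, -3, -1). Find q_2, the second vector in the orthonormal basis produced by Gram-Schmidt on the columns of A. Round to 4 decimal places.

q_2 = (-0.3173, -0.5591, 0.2418, -0.6799, -0.2569)

q_1 = a_1/‖a_1‖ = (3, 1, 2, 0, -4)/5.4772 = (0.5477, 0.1826, 0.3651, 0.0000, -0.7303).
r_{12} = q_1·a_2 = 2.5560.
u_2 = a_2 − 2.5560·q_1 = (-1.4000, -2.4667, 1.0667, -3.0000, -1.1333).
‖u_2‖ = 4.4121, so q_2 = (-0.3173, -0.5591, 0.2418, -0.6799, -0.2569).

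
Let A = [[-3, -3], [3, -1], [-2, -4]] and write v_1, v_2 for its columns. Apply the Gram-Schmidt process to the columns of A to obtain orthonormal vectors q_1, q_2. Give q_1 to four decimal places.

q_1 = v_1/‖v_1‖ = (-3, 3, -2)/4.6904 = (-0.6396, 0.6396, -0.4264).

q_1 = (-0.6396, 0.6396, -0.4264)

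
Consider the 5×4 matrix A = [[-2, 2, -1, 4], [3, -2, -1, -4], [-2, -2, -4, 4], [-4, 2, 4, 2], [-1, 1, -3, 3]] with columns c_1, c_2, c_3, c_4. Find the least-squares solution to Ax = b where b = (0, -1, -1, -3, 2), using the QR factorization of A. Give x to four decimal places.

x = (1.2778, 0.5487, -0.0228, 0.6756)

c_1 = (-2, 3, -2, -4, -1); ‖c_1‖ = 5.8310, so e_1 = (-0.3430, 0.5145, -0.3430, -0.6860, -0.1715).
e_1·c_2 = (-0.3430)·2 + 0.5145·(-2) + (-0.3430)·(-2) + (-0.6860)·2 + (-0.1715)·1 = -2.5725.
u_2 = c_2 + 2.5725·e_1 = (1.1176, -0.6765, -2.8824, 0.2353, 0.5588).
‖u_2‖ = 3.2222, so e_2 = (0.3469, -0.2099, -0.8945, 0.0730, 0.1734).
e_1·c_3 = (-0.3430)·(-1) + 0.5145·(-1) + (-0.3430)·(-4) + (-0.6860)·4 + (-0.1715)·(-3) = -1.0290; e_2·c_3 = 0.3469·(-1) + (-0.2099)·(-1) + (-0.8945)·(-4) + 0.0730·4 + 0.1734·(-3) = 3.2130.
u_3 = c_3 + 1.0290·e_1 − 3.2130·e_2 = (-2.4674, 0.2040, -1.4788, 3.0595, -3.7337).
‖u_3‖ = 5.6229, so e_3 = (-0.4388, 0.0363, -0.2630, 0.5441, -0.6640).
e_1·c_4 = (-0.3430)·4 + 0.5145·(-4) + (-0.3430)·4 + (-0.6860)·2 + (-0.1715)·3 = -6.6884; e_2·c_4 = 0.3469·4 + (-0.2099)·(-4) + (-0.8945)·4 + 0.0730·2 + 0.1734·3 = -0.6846; e_3·c_4 = (-0.4388)·4 + 0.0363·(-4) + (-0.2630)·4 + 0.5441·2 + (-0.6640)·3 = -3.8561.
u_4 = c_4 + 6.6884·e_1 + 0.6846·e_2 + 3.8561·e_3 = (0.2512, -0.5627, 0.0794, -0.4401, -0.5888).
‖u_4‖ = 0.9625, so e_4 = (0.2610, -0.5846, 0.0825, -0.4572, -0.6118).
Qᵀb = (1.5435, 1.2323, -2.7336, 0.6503).
Back-substitute: x_4 = 0.6503/0.9625 = 0.6756.
x_3 = (-2.7336 + 3.8561·0.6756)/5.6229 = -0.0228.
x_2 = (1.2323 − 3.2130·(-0.0228) + 0.6846·0.6756)/3.2222 = 0.5487.
x_1 = (1.5435 + 2.5725·0.5487 + 1.0290·(-0.0228) + 6.6884·0.6756)/5.8310 = 1.2778.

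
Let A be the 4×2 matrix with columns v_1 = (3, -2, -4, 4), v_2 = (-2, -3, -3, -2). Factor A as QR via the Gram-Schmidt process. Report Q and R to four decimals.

e_1 = v_1/‖v_1‖ = (3, -2, -4, 4)/6.7082 = (0.4472, -0.2981, -0.5963, 0.5963).
r_{12} = e_1·v_2 = 0.5963.
u_2 = v_2 − 0.5963·e_1 = (-2.2667, -2.8222, -2.6444, -2.3556).
‖u_2‖ = 5.0640, so e_2 = (-0.4476, -0.5573, -0.5222, -0.4652).

Q = [[0.4472, -0.4476], [-0.2981, -0.5573], [-0.5963, -0.5222], [0.5963, -0.4652]], R = [[6.7082, 0.5963], [0.0000, 5.0640]]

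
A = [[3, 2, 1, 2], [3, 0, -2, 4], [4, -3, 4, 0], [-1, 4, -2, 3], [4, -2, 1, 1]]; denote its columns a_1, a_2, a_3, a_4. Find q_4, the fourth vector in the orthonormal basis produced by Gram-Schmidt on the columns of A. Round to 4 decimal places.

q_1 = a_1/‖a_1‖ = (3, 3, 4, -1, 4)/7.1414 = (0.4201, 0.4201, 0.5601, -0.1400, 0.5601).
r_{12} = q_1·a_2 = -2.5205.
u_2 = a_2 + 2.5205·q_1 = (3.0588, 1.0588, -1.5882, 3.6471, -0.5882).
‖u_2‖ = 5.1621, so q_2 = (0.5926, 0.2051, -0.3077, 0.7065, -0.1140).
r_{13} = q_1·a_3 = 2.6605; r_{23} = q_2·a_3 = -2.5753.
u_3 = a_3 − 2.6605·q_1 + 2.5753·q_2 = (1.4084, -2.5894, 1.7174, 0.1921, -0.7837).
‖u_3‖ = 3.5056, so q_3 = (0.4018, -0.7386, 0.4899, 0.0548, -0.2235).
r_{14} = q_1·a_4 = 2.6605; r_{24} = q_2·a_4 = 4.0112; r_{34} = q_3·a_4 = -2.2103.
u_4 = a_4 − 2.6605·q_1 − 4.0112·q_2 + 2.2103·q_3 = (-0.6065, 0.4270, 0.8268, 0.6597, -0.5272).
‖u_4‖ = 1.3953, so q_4 = (-0.4347, 0.3060, 0.5925, 0.4728, -0.3778).

q_4 = (-0.4347, 0.3060, 0.5925, 0.4728, -0.3778)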